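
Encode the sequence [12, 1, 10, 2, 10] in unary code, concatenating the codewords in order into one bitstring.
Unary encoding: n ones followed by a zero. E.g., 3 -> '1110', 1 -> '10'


Encode each number as n ones followed by a terminating 0:
  12 -> 1111111111110 (13 bits)
  1 -> 10 (2 bits)
  10 -> 11111111110 (11 bits)
  2 -> 110 (3 bits)
  10 -> 11111111110 (11 bits)
Total length = 13 + 2 + 11 + 3 + 11 = 40 bits.

Unary([12, 1, 10, 2, 10]) = 1111111111110101111111111011011111111110 (40 bits)


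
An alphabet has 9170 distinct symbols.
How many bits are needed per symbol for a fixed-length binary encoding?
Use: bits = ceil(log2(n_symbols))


log2(9170) = 13.1627
Bracket: 2^13 = 8192 < 9170 <= 2^14 = 16384
So ceil(log2(9170)) = 14

bits = ceil(log2(9170)) = ceil(13.1627) = 14 bits


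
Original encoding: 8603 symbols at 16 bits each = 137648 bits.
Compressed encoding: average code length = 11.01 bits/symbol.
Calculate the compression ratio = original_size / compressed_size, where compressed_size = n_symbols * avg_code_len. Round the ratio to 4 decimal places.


original_size = n_symbols * orig_bits = 8603 * 16 = 137648 bits
compressed_size = n_symbols * avg_code_len = 8603 * 11.01 = 94719.03 bits
ratio = original_size / compressed_size = 137648 / 94719.03 = 1.4532

Compression ratio = 1.4532


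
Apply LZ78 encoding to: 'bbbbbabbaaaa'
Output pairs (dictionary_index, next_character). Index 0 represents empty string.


LZ78 encoding steps:
Dictionary: {0: ''}
Step 1: w='' (idx 0), next='b' -> output (0, 'b'), add 'b' as idx 1
Step 2: w='b' (idx 1), next='b' -> output (1, 'b'), add 'bb' as idx 2
Step 3: w='bb' (idx 2), next='a' -> output (2, 'a'), add 'bba' as idx 3
Step 4: w='bba' (idx 3), next='a' -> output (3, 'a'), add 'bbaa' as idx 4
Step 5: w='' (idx 0), next='a' -> output (0, 'a'), add 'a' as idx 5
Step 6: w='a' (idx 5), end of input -> output (5, '')


Encoded: [(0, 'b'), (1, 'b'), (2, 'a'), (3, 'a'), (0, 'a'), (5, '')]


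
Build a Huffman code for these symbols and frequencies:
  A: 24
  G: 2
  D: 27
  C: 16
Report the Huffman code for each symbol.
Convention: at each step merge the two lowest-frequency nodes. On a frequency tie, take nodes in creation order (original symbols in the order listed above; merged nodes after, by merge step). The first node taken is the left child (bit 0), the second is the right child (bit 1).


Huffman tree construction:
Step 1: Merge G(2) + C(16) = 18
Step 2: Merge (G+C)(18) + A(24) = 42
Step 3: Merge D(27) + ((G+C)+A)(42) = 69
Read each symbol's code off the tree from the root (left child = 0, right child = 1).

Codes:
  A: 11 (length 2)
  G: 100 (length 3)
  D: 0 (length 1)
  C: 101 (length 3)
Average code length: 129/69 = 1.8696 bits/symbol


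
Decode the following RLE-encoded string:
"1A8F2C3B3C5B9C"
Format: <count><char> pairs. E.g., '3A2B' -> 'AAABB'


Expanding each <count><char> pair:
  1A -> 'A'
  8F -> 'FFFFFFFF'
  2C -> 'CC'
  3B -> 'BBB'
  3C -> 'CCC'
  5B -> 'BBBBB'
  9C -> 'CCCCCCCCC'

Decoded = AFFFFFFFFCCBBBCCCBBBBBCCCCCCCCC


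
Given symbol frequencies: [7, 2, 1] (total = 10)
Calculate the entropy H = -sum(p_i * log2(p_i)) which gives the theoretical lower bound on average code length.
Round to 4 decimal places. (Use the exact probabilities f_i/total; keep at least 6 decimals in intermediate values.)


Per-symbol terms -p_i * log2(p_i) with p_i = f_i/10:
  p = 7/10 = 0.700000: log2(p) = -0.514573, -p*log2(p) = 0.360201
  p = 2/10 = 0.200000: log2(p) = -2.321928, -p*log2(p) = 0.464386
  p = 1/10 = 0.100000: log2(p) = -3.321928, -p*log2(p) = 0.332193
H = 0.360201 + 0.464386 + 0.332193 = 1.156780

H = 1.1568 bits/symbol


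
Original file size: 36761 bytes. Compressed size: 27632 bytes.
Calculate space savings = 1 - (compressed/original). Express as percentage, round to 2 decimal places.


ratio = compressed/original = 27632/36761 = 0.751666
savings = 1 - ratio = 1 - 0.751666 = 0.248334
as a percentage: 0.248334 * 100 = 24.83%

Space savings = 1 - 27632/36761 = 24.83%


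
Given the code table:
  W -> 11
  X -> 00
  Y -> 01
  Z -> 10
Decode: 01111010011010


Decoding:
01 -> Y
11 -> W
10 -> Z
10 -> Z
01 -> Y
10 -> Z
10 -> Z


Result: YWZZYZZ


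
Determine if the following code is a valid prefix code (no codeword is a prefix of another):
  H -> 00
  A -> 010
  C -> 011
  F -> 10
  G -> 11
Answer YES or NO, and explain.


Checking each pair (does one codeword prefix another?):
  H='00' vs A='010': no prefix
  H='00' vs C='011': no prefix
  H='00' vs F='10': no prefix
  H='00' vs G='11': no prefix
  A='010' vs H='00': no prefix
  A='010' vs C='011': no prefix
  A='010' vs F='10': no prefix
  A='010' vs G='11': no prefix
  C='011' vs H='00': no prefix
  C='011' vs A='010': no prefix
  C='011' vs F='10': no prefix
  C='011' vs G='11': no prefix
  F='10' vs H='00': no prefix
  F='10' vs A='010': no prefix
  F='10' vs C='011': no prefix
  F='10' vs G='11': no prefix
  G='11' vs H='00': no prefix
  G='11' vs A='010': no prefix
  G='11' vs C='011': no prefix
  G='11' vs F='10': no prefix
No violation found over all pairs.

YES -- this is a valid prefix code. No codeword is a prefix of any other codeword.


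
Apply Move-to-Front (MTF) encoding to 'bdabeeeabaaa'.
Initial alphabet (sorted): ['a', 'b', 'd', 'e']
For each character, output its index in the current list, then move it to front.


MTF encoding:
'b': index 1 in ['a', 'b', 'd', 'e'] -> ['b', 'a', 'd', 'e']
'd': index 2 in ['b', 'a', 'd', 'e'] -> ['d', 'b', 'a', 'e']
'a': index 2 in ['d', 'b', 'a', 'e'] -> ['a', 'd', 'b', 'e']
'b': index 2 in ['a', 'd', 'b', 'e'] -> ['b', 'a', 'd', 'e']
'e': index 3 in ['b', 'a', 'd', 'e'] -> ['e', 'b', 'a', 'd']
'e': index 0 in ['e', 'b', 'a', 'd'] -> ['e', 'b', 'a', 'd']
'e': index 0 in ['e', 'b', 'a', 'd'] -> ['e', 'b', 'a', 'd']
'a': index 2 in ['e', 'b', 'a', 'd'] -> ['a', 'e', 'b', 'd']
'b': index 2 in ['a', 'e', 'b', 'd'] -> ['b', 'a', 'e', 'd']
'a': index 1 in ['b', 'a', 'e', 'd'] -> ['a', 'b', 'e', 'd']
'a': index 0 in ['a', 'b', 'e', 'd'] -> ['a', 'b', 'e', 'd']
'a': index 0 in ['a', 'b', 'e', 'd'] -> ['a', 'b', 'e', 'd']


Output: [1, 2, 2, 2, 3, 0, 0, 2, 2, 1, 0, 0]


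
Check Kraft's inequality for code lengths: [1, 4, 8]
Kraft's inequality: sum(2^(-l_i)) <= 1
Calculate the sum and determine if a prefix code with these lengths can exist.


Sum = 2^(-1) + 2^(-4) + 2^(-8)
    = 0.5 + 0.0625 + 0.00390625
    = 145/256 = 0.56640625
Since 0.56640625 <= 1, Kraft's inequality IS satisfied.
A prefix code with these lengths CAN exist.

Kraft sum = 0.56640625. Satisfied.


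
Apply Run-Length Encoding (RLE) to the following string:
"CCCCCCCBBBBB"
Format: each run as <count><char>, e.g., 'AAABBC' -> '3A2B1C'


Scanning runs left to right:
  i=0: run of 'C' x 7 -> '7C'
  i=7: run of 'B' x 5 -> '5B'

RLE = 7C5B


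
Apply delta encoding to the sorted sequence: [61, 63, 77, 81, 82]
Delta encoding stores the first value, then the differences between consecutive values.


First value: 61
Deltas:
  63 - 61 = 2
  77 - 63 = 14
  81 - 77 = 4
  82 - 81 = 1


Delta encoded: [61, 2, 14, 4, 1]


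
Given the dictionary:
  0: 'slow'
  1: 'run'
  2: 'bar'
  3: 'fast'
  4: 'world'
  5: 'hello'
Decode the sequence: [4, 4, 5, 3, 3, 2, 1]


Look up each index in the dictionary:
  4 -> 'world'
  4 -> 'world'
  5 -> 'hello'
  3 -> 'fast'
  3 -> 'fast'
  2 -> 'bar'
  1 -> 'run'

Decoded: "world world hello fast fast bar run"


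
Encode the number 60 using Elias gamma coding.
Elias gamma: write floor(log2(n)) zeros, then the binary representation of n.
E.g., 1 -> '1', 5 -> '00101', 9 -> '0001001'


num_bits = floor(log2(60)) + 1 = 6
leading_zeros = num_bits - 1 = 5
binary(60) = 111100

Elias gamma(60) = '00000' + '111100' = 00000111100 (11 bits)


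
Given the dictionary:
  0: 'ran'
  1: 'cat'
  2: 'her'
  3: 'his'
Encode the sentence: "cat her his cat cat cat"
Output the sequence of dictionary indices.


Look up each word in the dictionary:
  'cat' -> 1
  'her' -> 2
  'his' -> 3
  'cat' -> 1
  'cat' -> 1
  'cat' -> 1

Encoded: [1, 2, 3, 1, 1, 1]


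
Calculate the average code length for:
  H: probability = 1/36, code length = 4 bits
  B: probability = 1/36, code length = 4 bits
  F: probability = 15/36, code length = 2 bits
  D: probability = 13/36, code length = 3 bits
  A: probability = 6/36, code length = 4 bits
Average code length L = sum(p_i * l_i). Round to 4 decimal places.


Weighted contributions p_i * l_i:
  H: (1/36) * 4 = 4/36
  B: (1/36) * 4 = 4/36
  F: (15/36) * 2 = 30/36
  D: (13/36) * 3 = 39/36
  A: (6/36) * 4 = 24/36
Sum = (4 + 4 + 30 + 39 + 24)/36 = 101/36

L = 101/36 = 2.8056 bits/symbol


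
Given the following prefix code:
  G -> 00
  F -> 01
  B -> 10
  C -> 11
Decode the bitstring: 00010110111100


Decoding step by step:
Bits 00 -> G
Bits 01 -> F
Bits 01 -> F
Bits 10 -> B
Bits 11 -> C
Bits 11 -> C
Bits 00 -> G


Decoded message: GFFBCCG


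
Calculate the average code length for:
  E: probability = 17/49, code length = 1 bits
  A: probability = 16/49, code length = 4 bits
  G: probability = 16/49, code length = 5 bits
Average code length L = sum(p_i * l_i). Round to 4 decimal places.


Weighted contributions p_i * l_i:
  E: (17/49) * 1 = 17/49
  A: (16/49) * 4 = 64/49
  G: (16/49) * 5 = 80/49
Sum = (17 + 64 + 80)/49 = 161/49

L = 161/49 = 3.2857 bits/symbol


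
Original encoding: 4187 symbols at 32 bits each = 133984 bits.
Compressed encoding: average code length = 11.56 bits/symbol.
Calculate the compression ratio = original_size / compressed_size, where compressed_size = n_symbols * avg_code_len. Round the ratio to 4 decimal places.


original_size = n_symbols * orig_bits = 4187 * 32 = 133984 bits
compressed_size = n_symbols * avg_code_len = 4187 * 11.56 = 48401.72 bits
ratio = original_size / compressed_size = 133984 / 48401.72 = 2.7682

Compression ratio = 2.7682


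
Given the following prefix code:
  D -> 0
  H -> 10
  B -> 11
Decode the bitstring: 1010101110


Decoding step by step:
Bits 10 -> H
Bits 10 -> H
Bits 10 -> H
Bits 11 -> B
Bits 10 -> H


Decoded message: HHHBH


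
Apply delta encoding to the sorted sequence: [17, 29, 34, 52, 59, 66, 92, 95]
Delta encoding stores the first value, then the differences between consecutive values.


First value: 17
Deltas:
  29 - 17 = 12
  34 - 29 = 5
  52 - 34 = 18
  59 - 52 = 7
  66 - 59 = 7
  92 - 66 = 26
  95 - 92 = 3


Delta encoded: [17, 12, 5, 18, 7, 7, 26, 3]


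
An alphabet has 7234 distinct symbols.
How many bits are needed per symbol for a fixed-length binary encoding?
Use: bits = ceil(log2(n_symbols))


log2(7234) = 12.8206
Bracket: 2^12 = 4096 < 7234 <= 2^13 = 8192
So ceil(log2(7234)) = 13

bits = ceil(log2(7234)) = ceil(12.8206) = 13 bits


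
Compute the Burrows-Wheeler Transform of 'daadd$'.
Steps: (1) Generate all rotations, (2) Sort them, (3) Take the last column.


Rotations (sorted):
  0: $daadd -> last char: d
  1: aadd$d -> last char: d
  2: add$da -> last char: a
  3: d$daad -> last char: d
  4: daadd$ -> last char: $
  5: dd$daa -> last char: a


BWT = ddad$a


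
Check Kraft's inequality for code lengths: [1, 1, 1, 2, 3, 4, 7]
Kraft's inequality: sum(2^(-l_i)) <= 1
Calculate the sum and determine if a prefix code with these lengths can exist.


Sum = 2^(-1) + 2^(-1) + 2^(-1) + 2^(-2) + 2^(-3) + 2^(-4) + 2^(-7)
    = 0.5 + 0.5 + 0.5 + 0.25 + 0.125 + 0.0625 + 0.0078125
    = 249/128 = 1.9453125
Since 1.9453125 > 1, Kraft's inequality is NOT satisfied.
A prefix code with these lengths CANNOT exist.

Kraft sum = 1.9453125. Not satisfied.


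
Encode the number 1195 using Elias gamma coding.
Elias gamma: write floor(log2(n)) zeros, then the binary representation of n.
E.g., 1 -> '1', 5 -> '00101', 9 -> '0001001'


num_bits = floor(log2(1195)) + 1 = 11
leading_zeros = num_bits - 1 = 10
binary(1195) = 10010101011

Elias gamma(1195) = '0000000000' + '10010101011' = 000000000010010101011 (21 bits)


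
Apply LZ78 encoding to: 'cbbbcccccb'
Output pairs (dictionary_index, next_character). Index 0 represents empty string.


LZ78 encoding steps:
Dictionary: {0: ''}
Step 1: w='' (idx 0), next='c' -> output (0, 'c'), add 'c' as idx 1
Step 2: w='' (idx 0), next='b' -> output (0, 'b'), add 'b' as idx 2
Step 3: w='b' (idx 2), next='b' -> output (2, 'b'), add 'bb' as idx 3
Step 4: w='c' (idx 1), next='c' -> output (1, 'c'), add 'cc' as idx 4
Step 5: w='cc' (idx 4), next='c' -> output (4, 'c'), add 'ccc' as idx 5
Step 6: w='b' (idx 2), end of input -> output (2, '')


Encoded: [(0, 'c'), (0, 'b'), (2, 'b'), (1, 'c'), (4, 'c'), (2, '')]


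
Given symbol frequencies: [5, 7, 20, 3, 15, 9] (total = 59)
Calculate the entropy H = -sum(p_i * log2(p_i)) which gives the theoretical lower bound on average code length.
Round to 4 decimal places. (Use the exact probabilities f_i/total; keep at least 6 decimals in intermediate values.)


Per-symbol terms -p_i * log2(p_i) with p_i = f_i/59:
  p = 5/59 = 0.084746: log2(p) = -3.560715, -p*log2(p) = 0.301756
  p = 7/59 = 0.118644: log2(p) = -3.075288, -p*log2(p) = 0.364865
  p = 20/59 = 0.338983: log2(p) = -1.560715, -p*log2(p) = 0.529056
  p = 3/59 = 0.050847: log2(p) = -4.297681, -p*log2(p) = 0.218526
  p = 15/59 = 0.254237: log2(p) = -1.975752, -p*log2(p) = 0.502310
  p = 9/59 = 0.152542: log2(p) = -2.712718, -p*log2(p) = 0.413804
H = 0.301756 + 0.364865 + 0.529056 + 0.218526 + 0.502310 + 0.413804 = 2.330317

H = 2.3303 bits/symbol


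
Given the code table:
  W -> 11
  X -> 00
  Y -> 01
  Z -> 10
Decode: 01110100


Decoding:
01 -> Y
11 -> W
01 -> Y
00 -> X


Result: YWYX


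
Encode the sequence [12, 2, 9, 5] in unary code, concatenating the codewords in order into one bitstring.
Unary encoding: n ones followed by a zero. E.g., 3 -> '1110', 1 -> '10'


Encode each number as n ones followed by a terminating 0:
  12 -> 1111111111110 (13 bits)
  2 -> 110 (3 bits)
  9 -> 1111111110 (10 bits)
  5 -> 111110 (6 bits)
Total length = 13 + 3 + 10 + 6 = 32 bits.

Unary([12, 2, 9, 5]) = 11111111111101101111111110111110 (32 bits)


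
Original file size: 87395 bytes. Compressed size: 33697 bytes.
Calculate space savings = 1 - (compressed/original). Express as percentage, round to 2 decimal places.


ratio = compressed/original = 33697/87395 = 0.385571
savings = 1 - ratio = 1 - 0.385571 = 0.614429
as a percentage: 0.614429 * 100 = 61.44%

Space savings = 1 - 33697/87395 = 61.44%


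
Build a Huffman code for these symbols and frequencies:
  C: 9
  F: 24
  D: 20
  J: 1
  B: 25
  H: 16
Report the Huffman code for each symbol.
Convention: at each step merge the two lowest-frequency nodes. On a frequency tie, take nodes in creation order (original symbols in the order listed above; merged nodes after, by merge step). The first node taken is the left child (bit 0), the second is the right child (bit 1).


Huffman tree construction:
Step 1: Merge J(1) + C(9) = 10
Step 2: Merge (J+C)(10) + H(16) = 26
Step 3: Merge D(20) + F(24) = 44
Step 4: Merge B(25) + ((J+C)+H)(26) = 51
Step 5: Merge (D+F)(44) + (B+((J+C)+H))(51) = 95
Read each symbol's code off the tree from the root (left child = 0, right child = 1).

Codes:
  C: 1101 (length 4)
  F: 01 (length 2)
  D: 00 (length 2)
  J: 1100 (length 4)
  B: 10 (length 2)
  H: 111 (length 3)
Average code length: 226/95 = 2.3789 bits/symbol


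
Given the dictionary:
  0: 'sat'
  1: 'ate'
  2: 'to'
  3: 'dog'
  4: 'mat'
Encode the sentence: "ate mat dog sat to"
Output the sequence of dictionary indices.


Look up each word in the dictionary:
  'ate' -> 1
  'mat' -> 4
  'dog' -> 3
  'sat' -> 0
  'to' -> 2

Encoded: [1, 4, 3, 0, 2]


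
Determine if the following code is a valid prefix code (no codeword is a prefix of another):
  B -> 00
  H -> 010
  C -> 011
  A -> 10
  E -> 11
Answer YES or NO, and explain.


Checking each pair (does one codeword prefix another?):
  B='00' vs H='010': no prefix
  B='00' vs C='011': no prefix
  B='00' vs A='10': no prefix
  B='00' vs E='11': no prefix
  H='010' vs B='00': no prefix
  H='010' vs C='011': no prefix
  H='010' vs A='10': no prefix
  H='010' vs E='11': no prefix
  C='011' vs B='00': no prefix
  C='011' vs H='010': no prefix
  C='011' vs A='10': no prefix
  C='011' vs E='11': no prefix
  A='10' vs B='00': no prefix
  A='10' vs H='010': no prefix
  A='10' vs C='011': no prefix
  A='10' vs E='11': no prefix
  E='11' vs B='00': no prefix
  E='11' vs H='010': no prefix
  E='11' vs C='011': no prefix
  E='11' vs A='10': no prefix
No violation found over all pairs.

YES -- this is a valid prefix code. No codeword is a prefix of any other codeword.


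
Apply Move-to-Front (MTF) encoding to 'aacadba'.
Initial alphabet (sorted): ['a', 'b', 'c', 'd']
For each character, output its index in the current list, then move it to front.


MTF encoding:
'a': index 0 in ['a', 'b', 'c', 'd'] -> ['a', 'b', 'c', 'd']
'a': index 0 in ['a', 'b', 'c', 'd'] -> ['a', 'b', 'c', 'd']
'c': index 2 in ['a', 'b', 'c', 'd'] -> ['c', 'a', 'b', 'd']
'a': index 1 in ['c', 'a', 'b', 'd'] -> ['a', 'c', 'b', 'd']
'd': index 3 in ['a', 'c', 'b', 'd'] -> ['d', 'a', 'c', 'b']
'b': index 3 in ['d', 'a', 'c', 'b'] -> ['b', 'd', 'a', 'c']
'a': index 2 in ['b', 'd', 'a', 'c'] -> ['a', 'b', 'd', 'c']


Output: [0, 0, 2, 1, 3, 3, 2]


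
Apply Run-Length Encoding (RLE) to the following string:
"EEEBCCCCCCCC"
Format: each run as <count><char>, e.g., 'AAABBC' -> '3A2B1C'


Scanning runs left to right:
  i=0: run of 'E' x 3 -> '3E'
  i=3: run of 'B' x 1 -> '1B'
  i=4: run of 'C' x 8 -> '8C'

RLE = 3E1B8C


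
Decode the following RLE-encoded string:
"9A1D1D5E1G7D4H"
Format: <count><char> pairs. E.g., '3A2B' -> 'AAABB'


Expanding each <count><char> pair:
  9A -> 'AAAAAAAAA'
  1D -> 'D'
  1D -> 'D'
  5E -> 'EEEEE'
  1G -> 'G'
  7D -> 'DDDDDDD'
  4H -> 'HHHH'

Decoded = AAAAAAAAADDEEEEEGDDDDDDDHHHH


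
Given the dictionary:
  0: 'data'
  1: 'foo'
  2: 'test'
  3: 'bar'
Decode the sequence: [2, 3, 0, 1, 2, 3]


Look up each index in the dictionary:
  2 -> 'test'
  3 -> 'bar'
  0 -> 'data'
  1 -> 'foo'
  2 -> 'test'
  3 -> 'bar'

Decoded: "test bar data foo test bar"


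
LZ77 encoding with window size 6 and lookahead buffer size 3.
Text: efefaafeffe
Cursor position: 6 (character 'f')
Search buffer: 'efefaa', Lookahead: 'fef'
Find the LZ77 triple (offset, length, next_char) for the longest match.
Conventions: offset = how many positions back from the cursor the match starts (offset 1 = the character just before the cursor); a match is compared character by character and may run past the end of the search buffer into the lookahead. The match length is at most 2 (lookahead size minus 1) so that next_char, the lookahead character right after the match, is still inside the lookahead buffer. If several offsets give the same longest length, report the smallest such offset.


Try each offset into the search buffer:
  offset=1 (pos 5, char 'a'): match length 0
  offset=2 (pos 4, char 'a'): match length 0
  offset=3 (pos 3, char 'f'): match length 1
  offset=4 (pos 2, char 'e'): match length 0
  offset=5 (pos 1, char 'f'): match length 2
  offset=6 (pos 0, char 'e'): match length 0
Longest match has length 2 at offset 5.
next_char = character at position 6 + 2 = 8 -> 'f'

Best match: offset=5, length=2 (matching 'fe' starting at position 1)
LZ77 triple: (5, 2, 'f')


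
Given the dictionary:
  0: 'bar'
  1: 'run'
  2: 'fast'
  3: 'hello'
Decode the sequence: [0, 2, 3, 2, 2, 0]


Look up each index in the dictionary:
  0 -> 'bar'
  2 -> 'fast'
  3 -> 'hello'
  2 -> 'fast'
  2 -> 'fast'
  0 -> 'bar'

Decoded: "bar fast hello fast fast bar"


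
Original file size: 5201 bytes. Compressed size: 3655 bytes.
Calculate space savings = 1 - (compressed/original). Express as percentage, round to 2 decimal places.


ratio = compressed/original = 3655/5201 = 0.702749
savings = 1 - ratio = 1 - 0.702749 = 0.297251
as a percentage: 0.297251 * 100 = 29.73%

Space savings = 1 - 3655/5201 = 29.73%


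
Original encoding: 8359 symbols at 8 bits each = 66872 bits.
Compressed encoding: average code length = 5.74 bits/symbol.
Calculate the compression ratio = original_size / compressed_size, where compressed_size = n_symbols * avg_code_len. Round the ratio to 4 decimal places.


original_size = n_symbols * orig_bits = 8359 * 8 = 66872 bits
compressed_size = n_symbols * avg_code_len = 8359 * 5.74 = 47980.66 bits
ratio = original_size / compressed_size = 66872 / 47980.66 = 1.3937

Compression ratio = 1.3937


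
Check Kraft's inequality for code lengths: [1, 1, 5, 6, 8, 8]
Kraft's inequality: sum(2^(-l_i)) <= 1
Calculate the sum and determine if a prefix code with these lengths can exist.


Sum = 2^(-1) + 2^(-1) + 2^(-5) + 2^(-6) + 2^(-8) + 2^(-8)
    = 0.5 + 0.5 + 0.03125 + 0.015625 + 0.00390625 + 0.00390625
    = 270/256 = 1.0546875
Since 1.0546875 > 1, Kraft's inequality is NOT satisfied.
A prefix code with these lengths CANNOT exist.

Kraft sum = 1.0546875. Not satisfied.


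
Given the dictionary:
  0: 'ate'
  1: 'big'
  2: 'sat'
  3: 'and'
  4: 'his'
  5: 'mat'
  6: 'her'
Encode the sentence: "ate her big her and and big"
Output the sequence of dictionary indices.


Look up each word in the dictionary:
  'ate' -> 0
  'her' -> 6
  'big' -> 1
  'her' -> 6
  'and' -> 3
  'and' -> 3
  'big' -> 1

Encoded: [0, 6, 1, 6, 3, 3, 1]


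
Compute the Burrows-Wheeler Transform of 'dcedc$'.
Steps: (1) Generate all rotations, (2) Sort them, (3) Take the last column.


Rotations (sorted):
  0: $dcedc -> last char: c
  1: c$dced -> last char: d
  2: cedc$d -> last char: d
  3: dc$dce -> last char: e
  4: dcedc$ -> last char: $
  5: edc$dc -> last char: c


BWT = cdde$c


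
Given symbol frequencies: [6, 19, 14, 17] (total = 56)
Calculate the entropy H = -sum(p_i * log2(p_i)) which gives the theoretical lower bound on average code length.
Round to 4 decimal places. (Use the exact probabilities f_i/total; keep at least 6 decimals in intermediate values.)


Per-symbol terms -p_i * log2(p_i) with p_i = f_i/56:
  p = 6/56 = 0.107143: log2(p) = -3.222392, -p*log2(p) = 0.345256
  p = 19/56 = 0.339286: log2(p) = -1.559427, -p*log2(p) = 0.529091
  p = 14/56 = 0.250000: log2(p) = -2.000000, -p*log2(p) = 0.500000
  p = 17/56 = 0.303571: log2(p) = -1.719892, -p*log2(p) = 0.522110
H = 0.345256 + 0.529091 + 0.500000 + 0.522110 = 1.896457

H = 1.8965 bits/symbol


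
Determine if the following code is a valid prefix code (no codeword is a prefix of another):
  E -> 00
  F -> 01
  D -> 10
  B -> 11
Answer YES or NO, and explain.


Checking each pair (does one codeword prefix another?):
  E='00' vs F='01': no prefix
  E='00' vs D='10': no prefix
  E='00' vs B='11': no prefix
  F='01' vs E='00': no prefix
  F='01' vs D='10': no prefix
  F='01' vs B='11': no prefix
  D='10' vs E='00': no prefix
  D='10' vs F='01': no prefix
  D='10' vs B='11': no prefix
  B='11' vs E='00': no prefix
  B='11' vs F='01': no prefix
  B='11' vs D='10': no prefix
No violation found over all pairs.

YES -- this is a valid prefix code. No codeword is a prefix of any other codeword.


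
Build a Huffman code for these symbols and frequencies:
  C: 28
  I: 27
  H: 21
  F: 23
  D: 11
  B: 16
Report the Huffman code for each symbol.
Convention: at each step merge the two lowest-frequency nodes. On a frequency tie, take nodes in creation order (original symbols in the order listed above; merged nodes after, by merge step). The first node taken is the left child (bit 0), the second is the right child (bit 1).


Huffman tree construction:
Step 1: Merge D(11) + B(16) = 27
Step 2: Merge H(21) + F(23) = 44
Step 3: Merge I(27) + (D+B)(27) = 54
Step 4: Merge C(28) + (H+F)(44) = 72
Step 5: Merge (I+(D+B))(54) + (C+(H+F))(72) = 126
Read each symbol's code off the tree from the root (left child = 0, right child = 1).

Codes:
  C: 10 (length 2)
  I: 00 (length 2)
  H: 110 (length 3)
  F: 111 (length 3)
  D: 010 (length 3)
  B: 011 (length 3)
Average code length: 323/126 = 2.5635 bits/symbol


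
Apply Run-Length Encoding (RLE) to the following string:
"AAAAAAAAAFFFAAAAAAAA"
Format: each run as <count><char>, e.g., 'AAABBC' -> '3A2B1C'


Scanning runs left to right:
  i=0: run of 'A' x 9 -> '9A'
  i=9: run of 'F' x 3 -> '3F'
  i=12: run of 'A' x 8 -> '8A'

RLE = 9A3F8A


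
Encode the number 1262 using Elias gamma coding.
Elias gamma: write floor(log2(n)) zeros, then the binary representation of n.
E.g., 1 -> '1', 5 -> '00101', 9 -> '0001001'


num_bits = floor(log2(1262)) + 1 = 11
leading_zeros = num_bits - 1 = 10
binary(1262) = 10011101110

Elias gamma(1262) = '0000000000' + '10011101110' = 000000000010011101110 (21 bits)


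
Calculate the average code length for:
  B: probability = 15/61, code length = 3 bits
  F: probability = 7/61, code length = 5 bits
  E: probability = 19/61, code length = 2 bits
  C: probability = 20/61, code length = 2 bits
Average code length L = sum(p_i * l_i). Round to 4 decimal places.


Weighted contributions p_i * l_i:
  B: (15/61) * 3 = 45/61
  F: (7/61) * 5 = 35/61
  E: (19/61) * 2 = 38/61
  C: (20/61) * 2 = 40/61
Sum = (45 + 35 + 38 + 40)/61 = 158/61

L = 158/61 = 2.5902 bits/symbol


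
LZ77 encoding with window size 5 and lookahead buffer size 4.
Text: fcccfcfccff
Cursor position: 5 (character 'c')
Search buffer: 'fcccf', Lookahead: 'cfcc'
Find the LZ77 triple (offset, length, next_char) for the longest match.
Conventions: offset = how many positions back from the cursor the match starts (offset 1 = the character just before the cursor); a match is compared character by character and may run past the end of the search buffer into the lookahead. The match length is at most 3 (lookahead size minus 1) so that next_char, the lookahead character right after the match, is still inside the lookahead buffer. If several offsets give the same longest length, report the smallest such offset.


Try each offset into the search buffer:
  offset=1 (pos 4, char 'f'): match length 0
  offset=2 (pos 3, char 'c'): match length 3
  offset=3 (pos 2, char 'c'): match length 1
  offset=4 (pos 1, char 'c'): match length 1
  offset=5 (pos 0, char 'f'): match length 0
Longest match has length 3 at offset 2.
next_char = character at position 5 + 3 = 8 -> 'c'

Best match: offset=2, length=3 (matching 'cfc' starting at position 3)
LZ77 triple: (2, 3, 'c')


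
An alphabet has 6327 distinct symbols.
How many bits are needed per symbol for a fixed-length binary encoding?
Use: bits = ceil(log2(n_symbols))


log2(6327) = 12.6273
Bracket: 2^12 = 4096 < 6327 <= 2^13 = 8192
So ceil(log2(6327)) = 13

bits = ceil(log2(6327)) = ceil(12.6273) = 13 bits


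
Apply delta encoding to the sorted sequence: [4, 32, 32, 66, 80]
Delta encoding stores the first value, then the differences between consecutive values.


First value: 4
Deltas:
  32 - 4 = 28
  32 - 32 = 0
  66 - 32 = 34
  80 - 66 = 14


Delta encoded: [4, 28, 0, 34, 14]


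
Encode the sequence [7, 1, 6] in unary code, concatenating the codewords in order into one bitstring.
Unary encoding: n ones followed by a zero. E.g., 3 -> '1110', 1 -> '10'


Encode each number as n ones followed by a terminating 0:
  7 -> 11111110 (8 bits)
  1 -> 10 (2 bits)
  6 -> 1111110 (7 bits)
Total length = 8 + 2 + 7 = 17 bits.

Unary([7, 1, 6]) = 11111110101111110 (17 bits)


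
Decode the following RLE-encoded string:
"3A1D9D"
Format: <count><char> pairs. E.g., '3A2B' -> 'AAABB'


Expanding each <count><char> pair:
  3A -> 'AAA'
  1D -> 'D'
  9D -> 'DDDDDDDDD'

Decoded = AAADDDDDDDDDD


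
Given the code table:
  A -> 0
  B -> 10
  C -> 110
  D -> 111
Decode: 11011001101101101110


Decoding:
110 -> C
110 -> C
0 -> A
110 -> C
110 -> C
110 -> C
111 -> D
0 -> A


Result: CCACCCDA


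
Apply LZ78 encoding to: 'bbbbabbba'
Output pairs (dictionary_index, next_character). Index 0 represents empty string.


LZ78 encoding steps:
Dictionary: {0: ''}
Step 1: w='' (idx 0), next='b' -> output (0, 'b'), add 'b' as idx 1
Step 2: w='b' (idx 1), next='b' -> output (1, 'b'), add 'bb' as idx 2
Step 3: w='b' (idx 1), next='a' -> output (1, 'a'), add 'ba' as idx 3
Step 4: w='bb' (idx 2), next='b' -> output (2, 'b'), add 'bbb' as idx 4
Step 5: w='' (idx 0), next='a' -> output (0, 'a'), add 'a' as idx 5


Encoded: [(0, 'b'), (1, 'b'), (1, 'a'), (2, 'b'), (0, 'a')]


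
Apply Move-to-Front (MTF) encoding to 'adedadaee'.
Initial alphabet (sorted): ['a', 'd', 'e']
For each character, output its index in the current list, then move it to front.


MTF encoding:
'a': index 0 in ['a', 'd', 'e'] -> ['a', 'd', 'e']
'd': index 1 in ['a', 'd', 'e'] -> ['d', 'a', 'e']
'e': index 2 in ['d', 'a', 'e'] -> ['e', 'd', 'a']
'd': index 1 in ['e', 'd', 'a'] -> ['d', 'e', 'a']
'a': index 2 in ['d', 'e', 'a'] -> ['a', 'd', 'e']
'd': index 1 in ['a', 'd', 'e'] -> ['d', 'a', 'e']
'a': index 1 in ['d', 'a', 'e'] -> ['a', 'd', 'e']
'e': index 2 in ['a', 'd', 'e'] -> ['e', 'a', 'd']
'e': index 0 in ['e', 'a', 'd'] -> ['e', 'a', 'd']


Output: [0, 1, 2, 1, 2, 1, 1, 2, 0]


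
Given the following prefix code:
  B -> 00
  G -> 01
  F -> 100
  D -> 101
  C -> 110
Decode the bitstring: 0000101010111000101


Decoding step by step:
Bits 00 -> B
Bits 00 -> B
Bits 101 -> D
Bits 01 -> G
Bits 01 -> G
Bits 110 -> C
Bits 00 -> B
Bits 101 -> D


Decoded message: BBDGGCBD


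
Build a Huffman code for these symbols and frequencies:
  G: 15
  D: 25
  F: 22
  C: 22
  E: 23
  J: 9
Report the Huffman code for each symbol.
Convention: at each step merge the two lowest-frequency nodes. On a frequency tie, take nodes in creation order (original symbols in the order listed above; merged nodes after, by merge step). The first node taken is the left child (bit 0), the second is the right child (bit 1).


Huffman tree construction:
Step 1: Merge J(9) + G(15) = 24
Step 2: Merge F(22) + C(22) = 44
Step 3: Merge E(23) + (J+G)(24) = 47
Step 4: Merge D(25) + (F+C)(44) = 69
Step 5: Merge (E+(J+G))(47) + (D+(F+C))(69) = 116
Read each symbol's code off the tree from the root (left child = 0, right child = 1).

Codes:
  G: 011 (length 3)
  D: 10 (length 2)
  F: 110 (length 3)
  C: 111 (length 3)
  E: 00 (length 2)
  J: 010 (length 3)
Average code length: 300/116 = 2.5862 bits/symbol


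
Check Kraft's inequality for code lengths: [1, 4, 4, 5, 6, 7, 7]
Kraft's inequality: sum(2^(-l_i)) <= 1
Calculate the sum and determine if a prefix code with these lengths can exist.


Sum = 2^(-1) + 2^(-4) + 2^(-4) + 2^(-5) + 2^(-6) + 2^(-7) + 2^(-7)
    = 0.5 + 0.0625 + 0.0625 + 0.03125 + 0.015625 + 0.0078125 + 0.0078125
    = 88/128 = 0.6875
Since 0.6875 <= 1, Kraft's inequality IS satisfied.
A prefix code with these lengths CAN exist.

Kraft sum = 0.6875. Satisfied.


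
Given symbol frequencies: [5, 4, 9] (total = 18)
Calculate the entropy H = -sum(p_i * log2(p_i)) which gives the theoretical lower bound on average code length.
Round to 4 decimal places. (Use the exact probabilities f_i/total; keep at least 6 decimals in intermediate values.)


Per-symbol terms -p_i * log2(p_i) with p_i = f_i/18:
  p = 5/18 = 0.277778: log2(p) = -1.847997, -p*log2(p) = 0.513332
  p = 4/18 = 0.222222: log2(p) = -2.169925, -p*log2(p) = 0.482206
  p = 9/18 = 0.500000: log2(p) = -1.000000, -p*log2(p) = 0.500000
H = 0.513332 + 0.482206 + 0.500000 = 1.495538

H = 1.4955 bits/symbol


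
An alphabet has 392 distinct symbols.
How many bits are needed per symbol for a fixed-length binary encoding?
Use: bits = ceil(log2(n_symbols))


log2(392) = 8.6147
Bracket: 2^8 = 256 < 392 <= 2^9 = 512
So ceil(log2(392)) = 9

bits = ceil(log2(392)) = ceil(8.6147) = 9 bits


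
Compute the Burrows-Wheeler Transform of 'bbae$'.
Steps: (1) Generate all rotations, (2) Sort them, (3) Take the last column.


Rotations (sorted):
  0: $bbae -> last char: e
  1: ae$bb -> last char: b
  2: bae$b -> last char: b
  3: bbae$ -> last char: $
  4: e$bba -> last char: a


BWT = ebb$a


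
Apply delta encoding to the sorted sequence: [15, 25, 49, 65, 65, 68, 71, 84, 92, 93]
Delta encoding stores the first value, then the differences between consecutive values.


First value: 15
Deltas:
  25 - 15 = 10
  49 - 25 = 24
  65 - 49 = 16
  65 - 65 = 0
  68 - 65 = 3
  71 - 68 = 3
  84 - 71 = 13
  92 - 84 = 8
  93 - 92 = 1


Delta encoded: [15, 10, 24, 16, 0, 3, 3, 13, 8, 1]


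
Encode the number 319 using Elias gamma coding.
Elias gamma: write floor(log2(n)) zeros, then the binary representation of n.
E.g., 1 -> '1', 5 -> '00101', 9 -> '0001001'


num_bits = floor(log2(319)) + 1 = 9
leading_zeros = num_bits - 1 = 8
binary(319) = 100111111

Elias gamma(319) = '00000000' + '100111111' = 00000000100111111 (17 bits)


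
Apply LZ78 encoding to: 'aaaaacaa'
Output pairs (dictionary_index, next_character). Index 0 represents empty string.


LZ78 encoding steps:
Dictionary: {0: ''}
Step 1: w='' (idx 0), next='a' -> output (0, 'a'), add 'a' as idx 1
Step 2: w='a' (idx 1), next='a' -> output (1, 'a'), add 'aa' as idx 2
Step 3: w='aa' (idx 2), next='c' -> output (2, 'c'), add 'aac' as idx 3
Step 4: w='aa' (idx 2), end of input -> output (2, '')


Encoded: [(0, 'a'), (1, 'a'), (2, 'c'), (2, '')]


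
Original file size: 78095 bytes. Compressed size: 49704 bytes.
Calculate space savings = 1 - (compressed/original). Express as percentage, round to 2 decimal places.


ratio = compressed/original = 49704/78095 = 0.636456
savings = 1 - ratio = 1 - 0.636456 = 0.363544
as a percentage: 0.363544 * 100 = 36.35%

Space savings = 1 - 49704/78095 = 36.35%


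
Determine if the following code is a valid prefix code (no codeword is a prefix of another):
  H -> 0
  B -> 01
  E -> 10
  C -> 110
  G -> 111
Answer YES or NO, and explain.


Checking each pair (does one codeword prefix another?):
  H='0' vs B='01': prefix -- VIOLATION

NO -- this is NOT a valid prefix code. H (0) is a prefix of B (01).


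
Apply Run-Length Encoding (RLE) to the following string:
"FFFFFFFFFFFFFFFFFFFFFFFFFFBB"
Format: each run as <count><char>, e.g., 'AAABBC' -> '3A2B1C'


Scanning runs left to right:
  i=0: run of 'F' x 26 -> '26F'
  i=26: run of 'B' x 2 -> '2B'

RLE = 26F2B


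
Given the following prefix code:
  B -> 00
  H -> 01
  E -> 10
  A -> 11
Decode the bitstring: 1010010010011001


Decoding step by step:
Bits 10 -> E
Bits 10 -> E
Bits 01 -> H
Bits 00 -> B
Bits 10 -> E
Bits 01 -> H
Bits 10 -> E
Bits 01 -> H


Decoded message: EEHBEHEH


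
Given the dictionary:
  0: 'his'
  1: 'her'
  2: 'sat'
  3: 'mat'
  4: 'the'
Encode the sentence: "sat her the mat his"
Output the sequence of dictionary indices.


Look up each word in the dictionary:
  'sat' -> 2
  'her' -> 1
  'the' -> 4
  'mat' -> 3
  'his' -> 0

Encoded: [2, 1, 4, 3, 0]


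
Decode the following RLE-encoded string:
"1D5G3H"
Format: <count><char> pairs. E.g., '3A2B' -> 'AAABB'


Expanding each <count><char> pair:
  1D -> 'D'
  5G -> 'GGGGG'
  3H -> 'HHH'

Decoded = DGGGGGHHH


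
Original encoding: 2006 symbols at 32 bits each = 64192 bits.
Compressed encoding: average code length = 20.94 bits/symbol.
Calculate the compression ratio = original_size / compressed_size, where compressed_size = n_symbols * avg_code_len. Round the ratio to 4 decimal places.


original_size = n_symbols * orig_bits = 2006 * 32 = 64192 bits
compressed_size = n_symbols * avg_code_len = 2006 * 20.94 = 42005.64 bits
ratio = original_size / compressed_size = 64192 / 42005.64 = 1.5282

Compression ratio = 1.5282


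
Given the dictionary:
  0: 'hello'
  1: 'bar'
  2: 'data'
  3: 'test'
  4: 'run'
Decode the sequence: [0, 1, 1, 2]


Look up each index in the dictionary:
  0 -> 'hello'
  1 -> 'bar'
  1 -> 'bar'
  2 -> 'data'

Decoded: "hello bar bar data"


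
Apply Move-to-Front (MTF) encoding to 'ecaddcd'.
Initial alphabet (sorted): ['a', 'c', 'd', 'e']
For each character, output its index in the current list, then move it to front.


MTF encoding:
'e': index 3 in ['a', 'c', 'd', 'e'] -> ['e', 'a', 'c', 'd']
'c': index 2 in ['e', 'a', 'c', 'd'] -> ['c', 'e', 'a', 'd']
'a': index 2 in ['c', 'e', 'a', 'd'] -> ['a', 'c', 'e', 'd']
'd': index 3 in ['a', 'c', 'e', 'd'] -> ['d', 'a', 'c', 'e']
'd': index 0 in ['d', 'a', 'c', 'e'] -> ['d', 'a', 'c', 'e']
'c': index 2 in ['d', 'a', 'c', 'e'] -> ['c', 'd', 'a', 'e']
'd': index 1 in ['c', 'd', 'a', 'e'] -> ['d', 'c', 'a', 'e']


Output: [3, 2, 2, 3, 0, 2, 1]


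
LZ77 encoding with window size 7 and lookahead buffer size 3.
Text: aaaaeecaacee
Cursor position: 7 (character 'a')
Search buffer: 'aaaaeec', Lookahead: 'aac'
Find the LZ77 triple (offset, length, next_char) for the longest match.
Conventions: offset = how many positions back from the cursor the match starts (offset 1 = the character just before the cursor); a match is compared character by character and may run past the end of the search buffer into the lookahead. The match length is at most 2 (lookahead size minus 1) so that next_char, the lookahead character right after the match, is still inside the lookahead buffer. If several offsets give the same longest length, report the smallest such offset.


Try each offset into the search buffer:
  offset=1 (pos 6, char 'c'): match length 0
  offset=2 (pos 5, char 'e'): match length 0
  offset=3 (pos 4, char 'e'): match length 0
  offset=4 (pos 3, char 'a'): match length 1
  offset=5 (pos 2, char 'a'): match length 2
  offset=6 (pos 1, char 'a'): match length 2
  offset=7 (pos 0, char 'a'): match length 2
Longest match has length 2, found at offsets 5, 6, 7; take the smallest, offset 5.
next_char = character at position 7 + 2 = 9 -> 'c'

Best match: offset=5, length=2 (matching 'aa' starting at position 2)
LZ77 triple: (5, 2, 'c')


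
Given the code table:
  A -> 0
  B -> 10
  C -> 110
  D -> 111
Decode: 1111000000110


Decoding:
111 -> D
10 -> B
0 -> A
0 -> A
0 -> A
0 -> A
0 -> A
110 -> C


Result: DBAAAAAC


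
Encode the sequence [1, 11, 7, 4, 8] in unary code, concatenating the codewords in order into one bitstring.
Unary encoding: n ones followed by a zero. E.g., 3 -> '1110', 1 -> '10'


Encode each number as n ones followed by a terminating 0:
  1 -> 10 (2 bits)
  11 -> 111111111110 (12 bits)
  7 -> 11111110 (8 bits)
  4 -> 11110 (5 bits)
  8 -> 111111110 (9 bits)
Total length = 2 + 12 + 8 + 5 + 9 = 36 bits.

Unary([1, 11, 7, 4, 8]) = 101111111111101111111011110111111110 (36 bits)


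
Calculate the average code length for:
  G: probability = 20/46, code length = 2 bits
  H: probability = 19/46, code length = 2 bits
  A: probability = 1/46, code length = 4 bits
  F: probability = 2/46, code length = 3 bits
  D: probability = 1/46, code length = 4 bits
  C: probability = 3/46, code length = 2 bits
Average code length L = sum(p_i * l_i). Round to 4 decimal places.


Weighted contributions p_i * l_i:
  G: (20/46) * 2 = 40/46
  H: (19/46) * 2 = 38/46
  A: (1/46) * 4 = 4/46
  F: (2/46) * 3 = 6/46
  D: (1/46) * 4 = 4/46
  C: (3/46) * 2 = 6/46
Sum = (40 + 38 + 4 + 6 + 4 + 6)/46 = 98/46

L = 98/46 = 2.1304 bits/symbol


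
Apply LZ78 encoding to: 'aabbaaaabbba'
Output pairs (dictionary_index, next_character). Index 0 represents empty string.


LZ78 encoding steps:
Dictionary: {0: ''}
Step 1: w='' (idx 0), next='a' -> output (0, 'a'), add 'a' as idx 1
Step 2: w='a' (idx 1), next='b' -> output (1, 'b'), add 'ab' as idx 2
Step 3: w='' (idx 0), next='b' -> output (0, 'b'), add 'b' as idx 3
Step 4: w='a' (idx 1), next='a' -> output (1, 'a'), add 'aa' as idx 4
Step 5: w='aa' (idx 4), next='b' -> output (4, 'b'), add 'aab' as idx 5
Step 6: w='b' (idx 3), next='b' -> output (3, 'b'), add 'bb' as idx 6
Step 7: w='a' (idx 1), end of input -> output (1, '')


Encoded: [(0, 'a'), (1, 'b'), (0, 'b'), (1, 'a'), (4, 'b'), (3, 'b'), (1, '')]


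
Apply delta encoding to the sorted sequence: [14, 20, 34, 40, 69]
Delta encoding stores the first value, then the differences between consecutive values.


First value: 14
Deltas:
  20 - 14 = 6
  34 - 20 = 14
  40 - 34 = 6
  69 - 40 = 29


Delta encoded: [14, 6, 14, 6, 29]


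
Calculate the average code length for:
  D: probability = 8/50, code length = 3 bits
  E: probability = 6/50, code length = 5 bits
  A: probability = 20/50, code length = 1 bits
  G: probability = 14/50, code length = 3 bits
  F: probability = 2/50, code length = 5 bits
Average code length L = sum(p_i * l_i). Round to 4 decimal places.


Weighted contributions p_i * l_i:
  D: (8/50) * 3 = 24/50
  E: (6/50) * 5 = 30/50
  A: (20/50) * 1 = 20/50
  G: (14/50) * 3 = 42/50
  F: (2/50) * 5 = 10/50
Sum = (24 + 30 + 20 + 42 + 10)/50 = 126/50

L = 126/50 = 2.5200 bits/symbol
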